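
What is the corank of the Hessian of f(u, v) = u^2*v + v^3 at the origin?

The Hessian at 0 is [[0, 0], [0, 0]] of rank 0; hence corank 2.

2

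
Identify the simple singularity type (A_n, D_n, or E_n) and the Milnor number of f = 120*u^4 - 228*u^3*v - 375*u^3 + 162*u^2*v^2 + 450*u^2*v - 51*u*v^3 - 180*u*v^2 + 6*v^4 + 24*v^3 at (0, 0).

The Hessian of f at 0 is [[0, 0], [0, 0]] with rank 0, so corank 2. A Groebner basis of the Jacobian ideal J(f) in C{u,v} is {1171875*u^2/4 - 234375*u*v + v^4 + 125*v^3/4 + 46875*v^2, u^3 - 675*u^2/2 + 270*u*v - v^3/10 - 54*v^2, u^2*v - 2125*u^2/4 + 425*u*v - 13*v^3/60 - 85*v^2, -625*u^2 + u*v^2 + 500*u*v - 7*v^3/15 - 100*v^2}; counting standard monomials gives mu = 7. Corank 2; j^3 = -3*(5*u - 2*v)^3 is a perfect cube, so E-series; the 4-jet and mu = 7 give E_7.

Type E_7, Milnor number mu = 7.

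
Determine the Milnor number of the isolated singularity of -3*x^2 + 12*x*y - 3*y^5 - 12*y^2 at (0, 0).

4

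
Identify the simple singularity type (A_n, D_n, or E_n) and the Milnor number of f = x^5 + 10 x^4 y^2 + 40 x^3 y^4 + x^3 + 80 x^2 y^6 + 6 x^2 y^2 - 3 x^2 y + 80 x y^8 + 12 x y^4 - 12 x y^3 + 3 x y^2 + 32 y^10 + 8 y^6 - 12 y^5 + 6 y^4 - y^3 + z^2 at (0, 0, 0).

Type E8, Milnor number mu = 8.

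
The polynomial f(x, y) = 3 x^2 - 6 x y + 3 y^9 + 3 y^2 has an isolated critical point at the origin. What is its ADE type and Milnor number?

Type A_8, Milnor number mu = 8.

The Hessian of f at 0 is [[6, -6], [-6, 6]] with rank 1, so corank 1. A Groebner basis of the Jacobian ideal J(f) in C{x,y} is {y^8, x - y}; counting standard monomials gives mu = 8. Corank 1: A-series; mu = 8 gives A_8.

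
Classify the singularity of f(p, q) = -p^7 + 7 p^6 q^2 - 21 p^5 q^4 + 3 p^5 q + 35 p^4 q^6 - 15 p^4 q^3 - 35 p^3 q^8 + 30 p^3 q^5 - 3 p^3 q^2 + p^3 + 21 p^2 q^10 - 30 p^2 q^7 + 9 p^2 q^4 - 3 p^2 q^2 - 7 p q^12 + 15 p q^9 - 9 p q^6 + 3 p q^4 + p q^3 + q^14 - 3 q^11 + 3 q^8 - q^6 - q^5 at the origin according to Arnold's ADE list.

The Hessian of f at 0 has rank 0. Corank 2; j^3 = p^3 is a perfect cube, so E-series; the 4-jet and mu = 7 give E_7.

E7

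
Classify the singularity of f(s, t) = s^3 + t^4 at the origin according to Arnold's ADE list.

The Hessian of f at 0 is [[0, 0], [0, 0]] with rank 0, so corank 2. A Groebner basis of the Jacobian ideal J(f) in C{s,t} is {t^3, s^2}; counting standard monomials gives mu = 6. Corank 2; j^3 = s^3 is a perfect cube, so E-series; the 4-jet and mu = 6 give E_6.

E_6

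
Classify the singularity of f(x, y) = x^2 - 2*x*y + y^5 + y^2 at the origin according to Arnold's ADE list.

A_4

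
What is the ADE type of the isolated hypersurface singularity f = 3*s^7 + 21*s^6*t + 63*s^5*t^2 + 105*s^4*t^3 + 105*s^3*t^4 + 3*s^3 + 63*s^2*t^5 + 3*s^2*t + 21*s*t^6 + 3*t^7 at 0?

D_{8}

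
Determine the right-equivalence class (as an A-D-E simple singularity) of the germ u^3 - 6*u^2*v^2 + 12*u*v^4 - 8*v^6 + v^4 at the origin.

E_6

The Hessian of f at 0 has rank 0. Corank 2; j^3 = u^3 is a perfect cube, so E-series; the 4-jet and mu = 6 give E_6.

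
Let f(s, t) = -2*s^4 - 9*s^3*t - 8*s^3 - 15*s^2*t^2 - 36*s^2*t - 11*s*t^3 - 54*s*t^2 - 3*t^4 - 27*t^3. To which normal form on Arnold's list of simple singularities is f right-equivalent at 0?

E_{7}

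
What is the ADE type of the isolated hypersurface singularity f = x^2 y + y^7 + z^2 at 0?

D_8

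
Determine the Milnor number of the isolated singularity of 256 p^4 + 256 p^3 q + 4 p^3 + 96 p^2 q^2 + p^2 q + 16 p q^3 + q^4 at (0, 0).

5

The Hessian of f at 0 has rank 0. Corank 2; j^3 = p^2*(4*p + q) has shape L^2 M (L != M), so D-series; mu = 5 gives D_5.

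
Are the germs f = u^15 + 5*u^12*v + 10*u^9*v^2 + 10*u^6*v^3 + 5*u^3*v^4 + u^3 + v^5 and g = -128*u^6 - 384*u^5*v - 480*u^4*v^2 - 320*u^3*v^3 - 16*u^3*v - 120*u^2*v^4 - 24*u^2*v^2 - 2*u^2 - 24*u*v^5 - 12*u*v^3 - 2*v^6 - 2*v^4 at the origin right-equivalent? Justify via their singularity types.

The Hessian of f at 0 has rank 0. Corank 2; j^3 = u^3 is a perfect cube, so E-series; the 5-jet and mu = 8 give E_8. The Hessian of g at 0 has rank 1. Corank 1: A-series; mu = 3 gives A_3. f is E_8 but g is A_3, hence not right-equivalent.

No.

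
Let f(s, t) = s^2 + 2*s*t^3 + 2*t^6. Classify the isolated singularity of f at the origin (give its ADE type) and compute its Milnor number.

The Hessian of f at 0 is [[2, 0], [0, 0]] with rank 1, so corank 1. A Groebner basis of the Jacobian ideal J(f) in C{s,t} is {s*t^2, s + t^3, s^2}; counting standard monomials gives mu = 5. Corank 1: A-series; mu = 5 gives A_5.

Type A_{5}, Milnor number mu = 5.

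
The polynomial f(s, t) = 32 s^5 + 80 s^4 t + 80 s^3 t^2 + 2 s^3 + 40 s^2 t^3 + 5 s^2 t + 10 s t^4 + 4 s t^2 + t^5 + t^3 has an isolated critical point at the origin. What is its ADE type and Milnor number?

Type D_6, Milnor number mu = 6.

The Hessian of f at 0 has rank 0. Corank 2; j^3 = (s + t)^2*(2*s + t) has shape L^2 M (L != M), so D-series; mu = 6 gives D_6.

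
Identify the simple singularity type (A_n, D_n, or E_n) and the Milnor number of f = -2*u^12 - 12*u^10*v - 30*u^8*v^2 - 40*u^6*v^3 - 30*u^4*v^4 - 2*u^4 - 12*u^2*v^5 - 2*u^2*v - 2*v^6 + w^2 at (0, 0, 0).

Type D_7, Milnor number mu = 7.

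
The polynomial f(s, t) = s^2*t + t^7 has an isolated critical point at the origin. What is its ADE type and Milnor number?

The Hessian of f at 0 has rank 0. Corank 2; j^3 = s^2*t has shape L^2 M (L != M), so D-series; mu = 8 gives D_8.

Type D_{8}, Milnor number mu = 8.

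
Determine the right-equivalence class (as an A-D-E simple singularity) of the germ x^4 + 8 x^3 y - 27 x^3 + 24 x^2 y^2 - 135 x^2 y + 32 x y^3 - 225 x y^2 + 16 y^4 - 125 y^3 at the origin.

E_6

The Hessian of f at 0 has rank 0. Corank 2; j^3 = -(3*x + 5*y)^3 is a perfect cube, so E-series; the 4-jet and mu = 6 give E_6.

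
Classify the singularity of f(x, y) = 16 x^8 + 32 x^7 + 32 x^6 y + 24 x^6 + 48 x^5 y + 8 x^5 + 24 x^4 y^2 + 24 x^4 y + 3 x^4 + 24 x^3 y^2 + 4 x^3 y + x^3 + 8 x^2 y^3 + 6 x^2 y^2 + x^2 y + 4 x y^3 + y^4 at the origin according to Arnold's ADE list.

D5

The Hessian of f at 0 has rank 0. Corank 2; j^3 = x^2*(x + y) has shape L^2 M (L != M), so D-series; mu = 5 gives D_5.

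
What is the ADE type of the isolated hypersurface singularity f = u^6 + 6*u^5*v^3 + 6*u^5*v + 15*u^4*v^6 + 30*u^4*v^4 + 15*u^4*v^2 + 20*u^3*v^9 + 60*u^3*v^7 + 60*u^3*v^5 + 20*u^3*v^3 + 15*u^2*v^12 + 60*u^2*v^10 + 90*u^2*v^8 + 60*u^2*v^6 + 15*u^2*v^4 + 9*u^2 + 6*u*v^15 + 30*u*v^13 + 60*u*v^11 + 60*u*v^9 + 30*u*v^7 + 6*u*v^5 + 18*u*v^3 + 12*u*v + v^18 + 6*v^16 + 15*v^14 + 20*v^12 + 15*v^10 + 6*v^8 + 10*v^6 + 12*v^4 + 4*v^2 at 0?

The Hessian of f at 0 is [[18, 12], [12, 8]] with rank 1, so corank 1. A Groebner basis of the Jacobian ideal J(f) in C{u,v} is {u*v^2 - 2*u/3 - 4*v/9, u + v^3 + 2*v/3, u^2 + 4*u*v/3 + 4*v^2/9}; counting standard monomials gives mu = 5. Corank 1: A-series; mu = 5 gives A_5.

A5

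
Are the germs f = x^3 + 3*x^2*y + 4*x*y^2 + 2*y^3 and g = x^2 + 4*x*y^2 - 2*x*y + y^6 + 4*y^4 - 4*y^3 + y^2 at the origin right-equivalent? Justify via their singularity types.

The Hessian of f at 0 has rank 0. Corank 2; j^3 = (x + y)*(x^2 + 2*x*y + 2*y^2) splits into three distinct lines over C (the quadratic factor has nonzero discriminant), so D_4. The Hessian of g at 0 has rank 1. Corank 1: A-series; mu = 5 gives A_5. f is D_4 but g is A_5, hence not right-equivalent.

No.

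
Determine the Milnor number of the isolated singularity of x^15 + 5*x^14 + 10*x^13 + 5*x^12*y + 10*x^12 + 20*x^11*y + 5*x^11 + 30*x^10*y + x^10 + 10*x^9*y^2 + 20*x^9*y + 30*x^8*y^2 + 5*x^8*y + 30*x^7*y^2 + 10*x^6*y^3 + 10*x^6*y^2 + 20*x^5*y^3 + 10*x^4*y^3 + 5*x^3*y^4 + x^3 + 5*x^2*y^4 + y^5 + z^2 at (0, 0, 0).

The Hessian of f at 0 is [[0, 0, 0], [0, 0, 0], [0, 0, 2]] with rank 1, so corank 2. A Groebner basis of the Jacobian ideal J(f) in C{x,y,z} is {y^4, x^2, z}; counting standard monomials gives mu = 8. Corank 2; j^3 = x^3 is a perfect cube, so E-series; the 5-jet and mu = 8 give E_8.

8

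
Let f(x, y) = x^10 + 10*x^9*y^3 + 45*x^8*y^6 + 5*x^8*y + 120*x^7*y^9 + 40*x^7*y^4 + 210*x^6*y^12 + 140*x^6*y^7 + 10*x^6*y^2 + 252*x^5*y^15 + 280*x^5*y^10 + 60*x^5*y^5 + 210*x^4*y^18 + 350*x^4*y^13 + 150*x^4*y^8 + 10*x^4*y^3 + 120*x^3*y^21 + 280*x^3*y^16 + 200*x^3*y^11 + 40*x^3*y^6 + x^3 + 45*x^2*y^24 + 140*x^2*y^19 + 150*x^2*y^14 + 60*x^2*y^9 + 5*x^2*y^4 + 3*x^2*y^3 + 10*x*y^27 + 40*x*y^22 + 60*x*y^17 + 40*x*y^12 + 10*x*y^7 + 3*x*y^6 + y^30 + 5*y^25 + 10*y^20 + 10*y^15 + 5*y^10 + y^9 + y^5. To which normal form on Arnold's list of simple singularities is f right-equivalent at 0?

E_{8}

The Hessian of f at 0 has rank 0. Corank 2; j^3 = x^3 is a perfect cube, so E-series; the 5-jet and mu = 8 give E_8.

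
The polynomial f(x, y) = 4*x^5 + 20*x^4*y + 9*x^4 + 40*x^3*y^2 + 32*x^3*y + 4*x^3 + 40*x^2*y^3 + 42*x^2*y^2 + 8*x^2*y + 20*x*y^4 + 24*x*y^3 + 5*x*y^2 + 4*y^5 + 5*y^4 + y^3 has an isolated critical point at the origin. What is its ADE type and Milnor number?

Type D5, Milnor number mu = 5.

The Hessian of f at 0 is [[0, 0], [0, 0]] with rank 0, so corank 2. A Groebner basis of the Jacobian ideal J(f) in C{x,y} is {x^3 - x^2 + y^2/4, 8*x^2 + y^3 - 2*y^2, x*y + y^2/2}; counting standard monomials gives mu = 5. Corank 2; j^3 = (x + y)*(2*x + y)^2 has shape L^2 M (L != M), so D-series; mu = 5 gives D_5.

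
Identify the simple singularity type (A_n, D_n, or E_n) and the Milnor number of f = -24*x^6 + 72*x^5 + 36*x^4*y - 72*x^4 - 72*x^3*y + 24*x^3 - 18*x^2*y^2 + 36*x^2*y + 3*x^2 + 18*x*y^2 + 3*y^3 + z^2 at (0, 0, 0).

Type A2, Milnor number mu = 2.

The Hessian of f at 0 is [[6, 0, 0], [0, 0, 0], [0, 0, 2]] with rank 2, so corank 1. A Groebner basis of the Jacobian ideal J(f) in C{x,y,z} is {y^2, x, z}; counting standard monomials gives mu = 2. Corank 1: A-series; mu = 2 gives A_2.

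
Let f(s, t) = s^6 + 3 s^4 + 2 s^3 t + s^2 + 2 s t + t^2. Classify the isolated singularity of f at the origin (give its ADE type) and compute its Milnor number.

The Hessian of f at 0 has rank 1. Corank 1: A-series; mu = 3 gives A_3.

Type A_{3}, Milnor number mu = 3.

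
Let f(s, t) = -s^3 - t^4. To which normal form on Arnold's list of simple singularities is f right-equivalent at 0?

E6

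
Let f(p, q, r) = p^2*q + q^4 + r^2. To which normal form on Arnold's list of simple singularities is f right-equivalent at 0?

The Hessian of f at 0 has rank 1. Corank 2; j^3 = p^2*q has shape L^2 M (L != M), so D-series; mu = 5 gives D_5.

D5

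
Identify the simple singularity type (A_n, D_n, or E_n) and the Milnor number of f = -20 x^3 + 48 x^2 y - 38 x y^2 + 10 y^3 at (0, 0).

The Hessian of f at 0 has rank 0. Corank 2; j^3 = -2*(x - y)*(10*x^2 - 14*x*y + 5*y^2) splits into three distinct lines over C (the quadratic factor has nonzero discriminant), so D_4.

Type D_4, Milnor number mu = 4.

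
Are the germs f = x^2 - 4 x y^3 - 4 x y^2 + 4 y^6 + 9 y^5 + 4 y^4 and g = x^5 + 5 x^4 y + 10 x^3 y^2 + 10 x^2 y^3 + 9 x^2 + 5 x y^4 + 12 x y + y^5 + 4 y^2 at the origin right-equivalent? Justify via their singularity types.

The Hessian of f at 0 has rank 1. Corank 1: A-series; mu = 4 gives A_4. The Hessian of g at 0 has rank 1. Corank 1: A-series; mu = 4 gives A_4. Both have type A_4, hence right-equivalent.

Yes.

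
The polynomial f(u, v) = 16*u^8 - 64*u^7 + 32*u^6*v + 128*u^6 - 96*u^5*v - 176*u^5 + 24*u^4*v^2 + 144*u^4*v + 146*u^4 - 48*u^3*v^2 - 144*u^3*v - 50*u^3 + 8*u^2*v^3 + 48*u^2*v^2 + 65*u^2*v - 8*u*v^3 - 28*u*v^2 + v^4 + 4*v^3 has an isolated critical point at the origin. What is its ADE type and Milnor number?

Type D_5, Milnor number mu = 5.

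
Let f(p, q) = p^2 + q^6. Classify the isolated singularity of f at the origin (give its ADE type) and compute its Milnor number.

Type A_5, Milnor number mu = 5.

The Hessian of f at 0 is [[2, 0], [0, 0]] with rank 1, so corank 1. A Groebner basis of the Jacobian ideal J(f) in C{p,q} is {q^5, p}; counting standard monomials gives mu = 5. Corank 1: A-series; mu = 5 gives A_5.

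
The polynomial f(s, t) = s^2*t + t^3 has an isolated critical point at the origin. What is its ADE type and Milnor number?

The Hessian of f at 0 is [[0, 0], [0, 0]] with rank 0, so corank 2. A Groebner basis of the Jacobian ideal J(f) in C{s,t} is {t^3, s^2 + 3*t^2, s*t}; counting standard monomials gives mu = 4. Corank 2; j^3 = t*(s^2 + t^2) splits into three distinct lines over C (the quadratic factor has nonzero discriminant), so D_4.

Type D_4, Milnor number mu = 4.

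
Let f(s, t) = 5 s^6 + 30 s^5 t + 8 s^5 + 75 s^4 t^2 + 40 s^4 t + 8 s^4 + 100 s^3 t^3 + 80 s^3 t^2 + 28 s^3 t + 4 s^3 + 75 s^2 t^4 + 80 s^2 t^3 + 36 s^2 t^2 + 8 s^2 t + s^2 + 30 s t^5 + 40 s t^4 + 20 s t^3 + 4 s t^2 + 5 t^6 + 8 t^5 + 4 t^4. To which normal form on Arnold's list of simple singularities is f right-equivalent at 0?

A_5

The Hessian of f at 0 has rank 1. Corank 1: A-series; mu = 5 gives A_5.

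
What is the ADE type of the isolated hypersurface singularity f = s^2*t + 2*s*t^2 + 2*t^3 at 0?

D_4

The Hessian of f at 0 is [[0, 0], [0, 0]] with rank 0, so corank 2. A Groebner basis of the Jacobian ideal J(f) in C{s,t} is {t^3, s^2 + 2*t^2, s*t + t^2}; counting standard monomials gives mu = 4. Corank 2; j^3 = t*(s^2 + 2*s*t + 2*t^2) splits into three distinct lines over C (the quadratic factor has nonzero discriminant), so D_4.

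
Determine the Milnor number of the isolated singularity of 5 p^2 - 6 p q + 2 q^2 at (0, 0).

1

The Hessian of f at 0 is [[10, -6], [-6, 4]] with rank 2, so corank 0. A Groebner basis of the Jacobian ideal J(f) in C{p,q} is {p, q}; counting standard monomials gives mu = 1. Corank 0: nondegenerate Morse point, so A_1.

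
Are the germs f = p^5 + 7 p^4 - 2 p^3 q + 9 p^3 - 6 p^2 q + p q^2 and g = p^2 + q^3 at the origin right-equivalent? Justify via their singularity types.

The Hessian of f at 0 has rank 0. Corank 2; j^3 = p*(3*p - q)^2 has shape L^2 M (L != M), so D-series; mu = 5 gives D_5. The Hessian of g at 0 has rank 1. Corank 1: A-series; mu = 2 gives A_2. f is D_5 but g is A_2, hence not right-equivalent.

No.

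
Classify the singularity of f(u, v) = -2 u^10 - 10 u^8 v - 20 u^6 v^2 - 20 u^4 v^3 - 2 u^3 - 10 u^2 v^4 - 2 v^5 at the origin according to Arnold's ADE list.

E_8

The Hessian of f at 0 has rank 0. Corank 2; j^3 = -2*u^3 is a perfect cube, so E-series; the 5-jet and mu = 8 give E_8.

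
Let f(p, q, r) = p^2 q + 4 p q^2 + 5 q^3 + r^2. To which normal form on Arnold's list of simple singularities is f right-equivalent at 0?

The Hessian of f at 0 has rank 1. Corank 2; j^3 = q*(p^2 + 4*p*q + 5*q^2) splits into three distinct lines over C (the quadratic factor has nonzero discriminant), so D_4.

D_{4}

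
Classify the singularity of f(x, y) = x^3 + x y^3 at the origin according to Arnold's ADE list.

E_7

The Hessian of f at 0 is [[0, 0], [0, 0]] with rank 0, so corank 2. A Groebner basis of the Jacobian ideal J(f) in C{x,y} is {x^3, x*y^2, 3*x^2 + y^3}; counting standard monomials gives mu = 7. Corank 2; j^3 = x^3 is a perfect cube, so E-series; the 4-jet and mu = 7 give E_7.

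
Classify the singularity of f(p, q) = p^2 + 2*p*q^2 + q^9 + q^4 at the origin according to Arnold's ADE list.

A_8

The Hessian of f at 0 has rank 1. Corank 1: A-series; mu = 8 gives A_8.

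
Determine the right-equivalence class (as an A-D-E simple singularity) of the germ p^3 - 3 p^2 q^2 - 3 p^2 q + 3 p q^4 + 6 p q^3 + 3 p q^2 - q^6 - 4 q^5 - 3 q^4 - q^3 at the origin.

E_8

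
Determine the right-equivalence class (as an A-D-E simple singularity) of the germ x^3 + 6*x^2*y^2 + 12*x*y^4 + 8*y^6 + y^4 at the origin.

The Hessian of f at 0 has rank 0. Corank 2; j^3 = x^3 is a perfect cube, so E-series; the 4-jet and mu = 6 give E_6.

E_{6}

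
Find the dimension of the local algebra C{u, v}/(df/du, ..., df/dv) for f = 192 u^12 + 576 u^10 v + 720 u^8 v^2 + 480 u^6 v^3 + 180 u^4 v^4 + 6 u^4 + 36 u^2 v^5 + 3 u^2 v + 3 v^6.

7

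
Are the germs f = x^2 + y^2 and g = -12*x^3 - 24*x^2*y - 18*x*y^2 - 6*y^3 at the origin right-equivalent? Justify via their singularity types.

No.

The Hessian of f at 0 is [[2, 0], [0, 2]] with rank 2, so corank 0. A Groebner basis of the Jacobian ideal J(f) in C{x,y} is {x, y}; counting standard monomials gives mu = 1. Corank 0: nondegenerate Morse point, so A_1. The Hessian of g at 0 is [[0, 0], [0, 0]] with rank 0, so corank 2. A Groebner basis of the Jacobian ideal J(g) in C{x,y} is {y^3, x^2 - 3*y^2/2, x*y + 3*y^2/2}; counting standard monomials gives mu = 4. Corank 2; j^3 = -6*(x + y)*(2*x^2 + 2*x*y + y^2) splits into three distinct lines over C (the quadratic factor has nonzero discriminant), so D_4. f is A_1 but g is D_4, hence not right-equivalent.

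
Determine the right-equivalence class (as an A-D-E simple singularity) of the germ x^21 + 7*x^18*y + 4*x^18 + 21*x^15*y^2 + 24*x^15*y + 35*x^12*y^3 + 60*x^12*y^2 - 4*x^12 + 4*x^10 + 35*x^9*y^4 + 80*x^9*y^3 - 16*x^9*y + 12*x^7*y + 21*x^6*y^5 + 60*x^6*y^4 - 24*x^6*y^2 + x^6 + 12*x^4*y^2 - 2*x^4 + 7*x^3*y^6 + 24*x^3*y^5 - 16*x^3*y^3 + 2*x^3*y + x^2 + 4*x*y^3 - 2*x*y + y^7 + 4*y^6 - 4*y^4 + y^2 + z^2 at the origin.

A_{6}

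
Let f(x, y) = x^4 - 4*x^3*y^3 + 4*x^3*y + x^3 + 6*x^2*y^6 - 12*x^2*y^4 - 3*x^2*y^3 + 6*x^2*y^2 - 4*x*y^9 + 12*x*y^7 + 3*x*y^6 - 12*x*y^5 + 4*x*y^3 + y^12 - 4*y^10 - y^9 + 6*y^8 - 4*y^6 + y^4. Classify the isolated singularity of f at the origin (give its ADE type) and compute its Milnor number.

The Hessian of f at 0 has rank 0. Corank 2; j^3 = x^3 is a perfect cube, so E-series; the 4-jet and mu = 6 give E_6.

Type E_6, Milnor number mu = 6.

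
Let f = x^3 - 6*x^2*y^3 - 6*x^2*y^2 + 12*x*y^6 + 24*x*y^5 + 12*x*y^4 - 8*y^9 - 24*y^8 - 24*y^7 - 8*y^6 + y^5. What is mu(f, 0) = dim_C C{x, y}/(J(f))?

The Hessian of f at 0 is [[0, 0], [0, 0]] with rank 0, so corank 2. A Groebner basis of the Jacobian ideal J(f) in C{x,y} is {-x^2/4 + x*y^3 + x*y^2, y^4, x^3, x^2*y - x^2 + 4*x*y^2}; counting standard monomials gives mu = 8. Corank 2; j^3 = x^3 is a perfect cube, so E-series; the 5-jet and mu = 8 give E_8.

8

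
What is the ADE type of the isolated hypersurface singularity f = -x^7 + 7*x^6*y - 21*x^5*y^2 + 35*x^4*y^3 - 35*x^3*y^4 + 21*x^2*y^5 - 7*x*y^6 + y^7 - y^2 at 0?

A6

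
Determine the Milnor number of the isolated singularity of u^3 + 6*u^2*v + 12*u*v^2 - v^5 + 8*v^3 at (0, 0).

8

The Hessian of f at 0 is [[0, 0], [0, 0]] with rank 0, so corank 2. A Groebner basis of the Jacobian ideal J(f) in C{u,v} is {v^4, u^2 + 4*u*v + 4*v^2}; counting standard monomials gives mu = 8. Corank 2; j^3 = (u + 2*v)^3 is a perfect cube, so E-series; the 5-jet and mu = 8 give E_8.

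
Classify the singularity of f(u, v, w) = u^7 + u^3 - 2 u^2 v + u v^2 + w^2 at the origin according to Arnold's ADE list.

The Hessian of f at 0 has rank 1. Corank 2; j^3 = u*(u - v)^2 has shape L^2 M (L != M), so D-series; mu = 8 gives D_8.

D_{8}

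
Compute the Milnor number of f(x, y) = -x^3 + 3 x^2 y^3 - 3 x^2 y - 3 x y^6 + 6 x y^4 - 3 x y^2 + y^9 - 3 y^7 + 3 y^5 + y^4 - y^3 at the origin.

The Hessian of f at 0 is [[0, 0], [0, 0]] with rank 0, so corank 2. A Groebner basis of the Jacobian ideal J(f) in C{x,y} is {y^3, x^2 + 2*x*y + y^2}; counting standard monomials gives mu = 6. Corank 2; j^3 = -(x + y)^3 is a perfect cube, so E-series; the 4-jet and mu = 6 give E_6.

6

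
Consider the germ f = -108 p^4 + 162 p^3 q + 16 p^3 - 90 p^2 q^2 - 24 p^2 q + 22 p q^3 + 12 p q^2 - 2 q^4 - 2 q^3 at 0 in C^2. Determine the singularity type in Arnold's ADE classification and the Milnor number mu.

The Hessian of f at 0 has rank 0. Corank 2; j^3 = 2*(2*p - q)^3 is a perfect cube, so E-series; the 4-jet and mu = 7 give E_7.

Type E7, Milnor number mu = 7.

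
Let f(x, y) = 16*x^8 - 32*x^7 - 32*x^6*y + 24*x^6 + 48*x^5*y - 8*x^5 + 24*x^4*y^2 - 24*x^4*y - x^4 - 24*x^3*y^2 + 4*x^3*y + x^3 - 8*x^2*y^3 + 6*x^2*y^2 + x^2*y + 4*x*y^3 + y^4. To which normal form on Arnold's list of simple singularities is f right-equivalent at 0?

D5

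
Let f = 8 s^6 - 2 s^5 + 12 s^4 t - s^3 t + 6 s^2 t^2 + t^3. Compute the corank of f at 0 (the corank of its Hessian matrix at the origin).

2

The Hessian at 0 is [[0, 0], [0, 0]] of rank 0; hence corank 2.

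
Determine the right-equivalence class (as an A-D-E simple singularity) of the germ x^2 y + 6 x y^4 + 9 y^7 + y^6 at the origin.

The Hessian of f at 0 is [[0, 0], [0, 0]] with rank 0, so corank 2. A Groebner basis of the Jacobian ideal J(f) in C{x,y} is {x*y/3 + y^4, x^3, x^2*y, -x^2/2 + x*y^2}; counting standard monomials gives mu = 7. Corank 2; j^3 = x^2*y has shape L^2 M (L != M), so D-series; mu = 7 gives D_7.

D_7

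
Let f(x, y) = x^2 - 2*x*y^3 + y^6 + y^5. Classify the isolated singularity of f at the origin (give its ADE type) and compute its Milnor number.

The Hessian of f at 0 has rank 1. Corank 1: A-series; mu = 4 gives A_4.

Type A_{4}, Milnor number mu = 4.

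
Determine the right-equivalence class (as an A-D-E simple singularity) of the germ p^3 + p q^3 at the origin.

The Hessian of f at 0 has rank 0. Corank 2; j^3 = p^3 is a perfect cube, so E-series; the 4-jet and mu = 7 give E_7.

E_7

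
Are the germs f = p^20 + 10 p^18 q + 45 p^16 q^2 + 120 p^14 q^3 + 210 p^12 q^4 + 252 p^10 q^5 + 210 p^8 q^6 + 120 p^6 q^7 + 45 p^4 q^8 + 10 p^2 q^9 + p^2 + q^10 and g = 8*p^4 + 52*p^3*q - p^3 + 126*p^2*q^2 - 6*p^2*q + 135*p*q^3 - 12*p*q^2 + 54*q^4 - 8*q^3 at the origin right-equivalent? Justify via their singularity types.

No.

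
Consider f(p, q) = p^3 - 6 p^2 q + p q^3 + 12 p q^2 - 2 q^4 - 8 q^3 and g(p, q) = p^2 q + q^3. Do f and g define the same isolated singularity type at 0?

The Hessian of f at 0 is [[0, 0], [0, 0]] with rank 0, so corank 2. A Groebner basis of the Jacobian ideal J(f) in C{p,q} is {p^3 - 6*p^2*q - 48*p^2 + 192*p*q - 192*q^2, 6*p^2 + p*q^2 - 24*p*q + 24*q^2, 3*p^2 - 12*p*q + q^3 + 12*q^2}; counting standard monomials gives mu = 7. Corank 2; j^3 = (p - 2*q)^3 is a perfect cube, so E-series; the 4-jet and mu = 7 give E_7. The Hessian of g at 0 is [[0, 0], [0, 0]] with rank 0, so corank 2. A Groebner basis of the Jacobian ideal J(g) in C{p,q} is {q^3, p^2 + 3*q^2, p*q}; counting standard monomials gives mu = 4. Corank 2; j^3 = q*(p^2 + q^2) splits into three distinct lines over C (the quadratic factor has nonzero discriminant), so D_4. f is E_7 but g is D_4, hence not right-equivalent.

No.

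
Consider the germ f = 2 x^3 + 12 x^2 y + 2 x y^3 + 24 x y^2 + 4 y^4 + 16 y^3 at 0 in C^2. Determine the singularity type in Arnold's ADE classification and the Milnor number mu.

The Hessian of f at 0 has rank 0. Corank 2; j^3 = 2*(x + 2*y)^3 is a perfect cube, so E-series; the 4-jet and mu = 7 give E_7.

Type E7, Milnor number mu = 7.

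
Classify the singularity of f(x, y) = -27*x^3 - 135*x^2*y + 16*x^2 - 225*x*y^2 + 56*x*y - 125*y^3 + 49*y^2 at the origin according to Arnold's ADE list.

A2

The Hessian of f at 0 has rank 1. Corank 1: A-series; mu = 2 gives A_2.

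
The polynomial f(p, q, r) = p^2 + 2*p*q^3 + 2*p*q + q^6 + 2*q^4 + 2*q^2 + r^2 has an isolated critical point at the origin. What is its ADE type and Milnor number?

Type A_1, Milnor number mu = 1.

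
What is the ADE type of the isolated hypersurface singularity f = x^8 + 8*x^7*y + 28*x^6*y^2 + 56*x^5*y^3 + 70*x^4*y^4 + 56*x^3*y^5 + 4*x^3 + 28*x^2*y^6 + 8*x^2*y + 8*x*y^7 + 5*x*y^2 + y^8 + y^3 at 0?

The Hessian of f at 0 is [[0, 0], [0, 0]] with rank 0, so corank 2. A Groebner basis of the Jacobian ideal J(f) in C{x,y} is {-32*x*y + y^7 - 16*y^2, x*y^2 + y^3/2, x^2 + 3*x*y/2 + y^2/2}; counting standard monomials gives mu = 9. Corank 2; j^3 = (x + y)*(2*x + y)^2 has shape L^2 M (L != M), so D-series; mu = 9 gives D_9.

D_9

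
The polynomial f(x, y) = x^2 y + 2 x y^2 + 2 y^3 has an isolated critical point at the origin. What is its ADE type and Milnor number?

Type D_4, Milnor number mu = 4.

The Hessian of f at 0 has rank 0. Corank 2; j^3 = y*(x^2 + 2*x*y + 2*y^2) splits into three distinct lines over C (the quadratic factor has nonzero discriminant), so D_4.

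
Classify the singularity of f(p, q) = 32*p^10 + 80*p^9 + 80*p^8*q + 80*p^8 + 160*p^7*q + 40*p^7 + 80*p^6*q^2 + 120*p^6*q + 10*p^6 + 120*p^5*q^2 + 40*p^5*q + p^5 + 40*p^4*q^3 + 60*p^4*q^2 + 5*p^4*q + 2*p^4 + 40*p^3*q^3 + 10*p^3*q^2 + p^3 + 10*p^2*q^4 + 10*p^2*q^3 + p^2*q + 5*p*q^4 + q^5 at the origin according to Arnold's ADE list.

D6

The Hessian of f at 0 has rank 0. Corank 2; j^3 = p^2*(p + q) has shape L^2 M (L != M), so D-series; mu = 6 gives D_6.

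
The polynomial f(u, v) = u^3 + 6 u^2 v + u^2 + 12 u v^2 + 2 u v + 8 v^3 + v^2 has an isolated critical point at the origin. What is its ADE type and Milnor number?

The Hessian of f at 0 has rank 1. Corank 1: A-series; mu = 2 gives A_2.

Type A_{2}, Milnor number mu = 2.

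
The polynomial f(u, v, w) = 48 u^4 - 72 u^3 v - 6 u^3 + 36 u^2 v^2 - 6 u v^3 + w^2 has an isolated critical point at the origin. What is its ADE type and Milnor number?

Type E7, Milnor number mu = 7.

The Hessian of f at 0 is [[0, 0, 0], [0, 0, 0], [0, 0, 2]] with rank 1, so corank 2. A Groebner basis of the Jacobian ideal J(f) in C{u,v,w} is {3*u^2/4 + v^4 + v^3/4, u^3, u^2*v - u^2/4 - v^3/12, -u^2 + u*v^2 - v^3/3, w}; counting standard monomials gives mu = 7. Corank 2; j^3 = -6*u^3 is a perfect cube, so E-series; the 4-jet and mu = 7 give E_7.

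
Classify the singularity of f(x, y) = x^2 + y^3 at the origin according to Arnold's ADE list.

A_2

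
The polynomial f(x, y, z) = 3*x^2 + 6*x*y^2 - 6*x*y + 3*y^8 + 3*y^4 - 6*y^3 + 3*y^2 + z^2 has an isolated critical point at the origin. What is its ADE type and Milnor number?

Type A_7, Milnor number mu = 7.

The Hessian of f at 0 is [[6, -6, 0], [-6, 6, 0], [0, 0, 2]] with rank 2, so corank 1. A Groebner basis of the Jacobian ideal J(f) in C{x,y,z} is {x^4 + 6*x^3 - 14*x^2*y - 11*x^2 + 14*x*y + 3*x - 3*y, x^3*y + 3*x^3 - 6*x^2*y - 4*x^2 + 5*x*y + x - y, x + y^2 - y, z}; counting standard monomials gives mu = 7. Corank 1: A-series; mu = 7 gives A_7.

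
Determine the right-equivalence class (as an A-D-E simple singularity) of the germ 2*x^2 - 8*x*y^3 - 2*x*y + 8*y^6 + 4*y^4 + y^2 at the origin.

A_1

The Hessian of f at 0 has rank 2. Corank 0: nondegenerate Morse point, so A_1.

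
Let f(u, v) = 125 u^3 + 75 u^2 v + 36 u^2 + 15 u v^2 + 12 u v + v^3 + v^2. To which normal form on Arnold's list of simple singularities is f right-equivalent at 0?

A2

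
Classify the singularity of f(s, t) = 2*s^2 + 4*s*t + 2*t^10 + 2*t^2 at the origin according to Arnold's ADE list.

The Hessian of f at 0 has rank 1. Corank 1: A-series; mu = 9 gives A_9.

A9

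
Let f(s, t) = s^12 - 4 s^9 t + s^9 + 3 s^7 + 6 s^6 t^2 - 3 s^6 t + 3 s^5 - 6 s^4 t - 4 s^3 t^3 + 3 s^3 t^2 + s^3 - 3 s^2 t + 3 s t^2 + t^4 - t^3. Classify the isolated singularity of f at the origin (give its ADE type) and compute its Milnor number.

Type E_6, Milnor number mu = 6.

The Hessian of f at 0 is [[0, 0], [0, 0]] with rank 0, so corank 2. A Groebner basis of the Jacobian ideal J(f) in C{s,t} is {t^3, s^2 - 2*s*t + t^2}; counting standard monomials gives mu = 6. Corank 2; j^3 = (s - t)^3 is a perfect cube, so E-series; the 4-jet and mu = 6 give E_6.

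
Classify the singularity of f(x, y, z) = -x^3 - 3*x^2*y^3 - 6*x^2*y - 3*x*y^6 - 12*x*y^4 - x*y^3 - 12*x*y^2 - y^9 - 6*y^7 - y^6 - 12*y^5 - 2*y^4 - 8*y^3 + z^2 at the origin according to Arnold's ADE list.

The Hessian of f at 0 has rank 1. Corank 2; j^3 = -(x + 2*y)^3 is a perfect cube, so E-series; the 4-jet and mu = 7 give E_7.

E7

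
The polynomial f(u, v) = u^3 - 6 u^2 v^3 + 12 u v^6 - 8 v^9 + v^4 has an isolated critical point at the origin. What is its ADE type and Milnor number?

The Hessian of f at 0 has rank 0. Corank 2; j^3 = u^3 is a perfect cube, so E-series; the 4-jet and mu = 6 give E_6.

Type E_6, Milnor number mu = 6.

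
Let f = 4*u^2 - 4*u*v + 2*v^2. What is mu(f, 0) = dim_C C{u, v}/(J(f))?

1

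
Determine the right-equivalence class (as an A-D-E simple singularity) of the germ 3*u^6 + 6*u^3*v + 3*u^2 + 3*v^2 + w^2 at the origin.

A_1

The Hessian of f at 0 has rank 3. Corank 0: nondegenerate Morse point, so A_1.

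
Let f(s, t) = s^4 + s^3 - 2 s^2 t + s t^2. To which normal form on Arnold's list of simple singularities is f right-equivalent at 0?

The Hessian of f at 0 has rank 0. Corank 2; j^3 = s*(s - t)^2 has shape L^2 M (L != M), so D-series; mu = 5 gives D_5.

D_{5}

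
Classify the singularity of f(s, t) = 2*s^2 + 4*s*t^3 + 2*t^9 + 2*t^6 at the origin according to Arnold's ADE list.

The Hessian of f at 0 is [[4, 0], [0, 0]] with rank 1, so corank 1. A Groebner basis of the Jacobian ideal J(f) in C{s,t} is {s^2*t^2, s^3, s + t^3}; counting standard monomials gives mu = 8. Corank 1: A-series; mu = 8 gives A_8.

A_{8}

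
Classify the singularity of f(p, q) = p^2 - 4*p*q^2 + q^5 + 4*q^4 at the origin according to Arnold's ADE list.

A_{4}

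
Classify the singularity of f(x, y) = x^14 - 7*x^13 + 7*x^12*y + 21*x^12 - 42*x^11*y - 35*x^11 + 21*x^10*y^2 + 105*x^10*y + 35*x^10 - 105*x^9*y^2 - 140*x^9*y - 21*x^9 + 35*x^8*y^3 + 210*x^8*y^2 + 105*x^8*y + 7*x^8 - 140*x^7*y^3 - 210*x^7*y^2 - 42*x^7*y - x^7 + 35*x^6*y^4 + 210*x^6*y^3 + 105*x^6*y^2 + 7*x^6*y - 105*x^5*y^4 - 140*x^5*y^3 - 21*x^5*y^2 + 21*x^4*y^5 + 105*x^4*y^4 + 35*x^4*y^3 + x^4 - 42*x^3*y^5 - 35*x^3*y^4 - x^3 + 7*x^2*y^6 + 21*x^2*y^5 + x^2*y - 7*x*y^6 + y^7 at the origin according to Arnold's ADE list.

D_8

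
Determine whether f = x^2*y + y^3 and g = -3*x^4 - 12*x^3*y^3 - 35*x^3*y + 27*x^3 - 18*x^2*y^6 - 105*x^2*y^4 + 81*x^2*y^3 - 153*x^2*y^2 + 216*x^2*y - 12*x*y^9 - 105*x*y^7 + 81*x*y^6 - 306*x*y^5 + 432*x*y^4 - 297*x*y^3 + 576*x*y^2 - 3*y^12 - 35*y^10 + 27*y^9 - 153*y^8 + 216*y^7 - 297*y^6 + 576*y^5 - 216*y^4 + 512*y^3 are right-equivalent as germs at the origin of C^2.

No.

The Hessian of f at 0 is [[0, 0], [0, 0]] with rank 0, so corank 2. A Groebner basis of the Jacobian ideal J(f) in C{x,y} is {y^3, x^2 + 3*y^2, x*y}; counting standard monomials gives mu = 4. Corank 2; j^3 = y*(x^2 + y^2) splits into three distinct lines over C (the quadratic factor has nonzero discriminant), so D_4. The Hessian of g at 0 is [[0, 0], [0, 0]] with rank 0, so corank 2. A Groebner basis of the Jacobian ideal J(g) in C{x,y} is {19683*x^2 + 104976*x*y + y^4 - 27*y^3 + 139968*y^2, x^3 - 3672*x^2 - 19584*x*y + 24*y^3 - 26112*y^2, x^2*y + 891*x^2 + 4752*x*y - 25*y^3/3 + 6336*y^2, -162*x^2 + x*y^2 - 864*x*y + 26*y^3/9 - 1152*y^2}; counting standard monomials gives mu = 7. Corank 2; j^3 = (3*x + 8*y)^3 is a perfect cube, so E-series; the 4-jet and mu = 7 give E_7. f is D_4 but g is E_7, hence not right-equivalent.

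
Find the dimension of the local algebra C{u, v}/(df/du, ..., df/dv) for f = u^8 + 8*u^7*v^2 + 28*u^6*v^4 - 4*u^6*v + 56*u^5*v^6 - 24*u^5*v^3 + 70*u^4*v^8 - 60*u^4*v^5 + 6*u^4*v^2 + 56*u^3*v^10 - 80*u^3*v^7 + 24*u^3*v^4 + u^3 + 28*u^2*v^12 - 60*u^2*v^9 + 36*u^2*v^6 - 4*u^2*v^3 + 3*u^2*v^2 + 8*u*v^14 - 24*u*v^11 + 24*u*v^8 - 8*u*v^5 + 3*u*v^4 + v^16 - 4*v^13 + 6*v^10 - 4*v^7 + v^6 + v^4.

6

The Hessian of f at 0 is [[0, 0], [0, 0]] with rank 0, so corank 2. A Groebner basis of the Jacobian ideal J(f) in C{u,v} is {u^3, u^2*v, u^2/2 + u*v^2, v^3}; counting standard monomials gives mu = 6. Corank 2; j^3 = u^3 is a perfect cube, so E-series; the 4-jet and mu = 6 give E_6.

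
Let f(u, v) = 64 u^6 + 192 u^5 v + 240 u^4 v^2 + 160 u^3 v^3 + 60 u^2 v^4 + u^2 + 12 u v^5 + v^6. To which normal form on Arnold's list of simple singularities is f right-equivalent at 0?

A_{5}

The Hessian of f at 0 has rank 1. Corank 1: A-series; mu = 5 gives A_5.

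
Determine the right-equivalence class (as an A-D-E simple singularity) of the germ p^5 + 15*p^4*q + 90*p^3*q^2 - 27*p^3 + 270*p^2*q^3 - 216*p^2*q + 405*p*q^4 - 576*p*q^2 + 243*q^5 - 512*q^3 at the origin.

The Hessian of f at 0 is [[0, 0], [0, 0]] with rank 0, so corank 2. A Groebner basis of the Jacobian ideal J(f) in C{p,q} is {q^5, p*q^3 + 11*q^4/4, p^2 + 16*p*q/3 + 64*q^2/9}; counting standard monomials gives mu = 8. Corank 2; j^3 = -(3*p + 8*q)^3 is a perfect cube, so E-series; the 5-jet and mu = 8 give E_8.

E_{8}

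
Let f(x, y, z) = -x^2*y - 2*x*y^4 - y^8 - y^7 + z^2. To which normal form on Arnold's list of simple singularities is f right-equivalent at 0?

The Hessian of f at 0 has rank 1. Corank 2; j^3 = -x^2*y has shape L^2 M (L != M), so D-series; mu = 9 gives D_9.

D9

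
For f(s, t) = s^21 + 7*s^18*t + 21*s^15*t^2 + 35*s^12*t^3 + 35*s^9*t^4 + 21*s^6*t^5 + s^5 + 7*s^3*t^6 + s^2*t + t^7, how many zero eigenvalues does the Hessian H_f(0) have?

2

The Hessian at 0 is [[0, 0], [0, 0]] of rank 0; hence corank 2.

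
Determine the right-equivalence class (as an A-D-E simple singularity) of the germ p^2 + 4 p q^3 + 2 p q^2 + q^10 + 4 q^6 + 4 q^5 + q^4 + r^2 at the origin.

The Hessian of f at 0 has rank 2. Corank 1: A-series; mu = 9 gives A_9.

A9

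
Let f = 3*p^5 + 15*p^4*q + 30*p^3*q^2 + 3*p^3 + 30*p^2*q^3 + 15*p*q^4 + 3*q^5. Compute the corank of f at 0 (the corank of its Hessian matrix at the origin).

2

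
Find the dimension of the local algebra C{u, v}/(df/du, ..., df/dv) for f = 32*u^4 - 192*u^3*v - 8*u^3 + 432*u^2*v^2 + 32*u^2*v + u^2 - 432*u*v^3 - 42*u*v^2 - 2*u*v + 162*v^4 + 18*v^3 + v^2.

The Hessian of f at 0 has rank 1. Corank 1: A-series; mu = 3 gives A_3.

3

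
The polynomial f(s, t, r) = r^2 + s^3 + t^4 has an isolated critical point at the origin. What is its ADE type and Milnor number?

The Hessian of f at 0 has rank 1. Corank 2; j^3 = s^3 is a perfect cube, so E-series; the 4-jet and mu = 6 give E_6.

Type E6, Milnor number mu = 6.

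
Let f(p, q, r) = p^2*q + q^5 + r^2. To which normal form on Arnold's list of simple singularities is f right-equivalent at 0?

D_6

The Hessian of f at 0 is [[0, 0, 0], [0, 0, 0], [0, 0, 2]] with rank 1, so corank 2. A Groebner basis of the Jacobian ideal J(f) in C{p,q,r} is {p^2/5 + q^4, p^3, p*q, r}; counting standard monomials gives mu = 6. Corank 2; j^3 = p^2*q has shape L^2 M (L != M), so D-series; mu = 6 gives D_6.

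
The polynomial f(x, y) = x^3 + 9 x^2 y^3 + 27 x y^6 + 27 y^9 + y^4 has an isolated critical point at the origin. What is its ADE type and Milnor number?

Type E6, Milnor number mu = 6.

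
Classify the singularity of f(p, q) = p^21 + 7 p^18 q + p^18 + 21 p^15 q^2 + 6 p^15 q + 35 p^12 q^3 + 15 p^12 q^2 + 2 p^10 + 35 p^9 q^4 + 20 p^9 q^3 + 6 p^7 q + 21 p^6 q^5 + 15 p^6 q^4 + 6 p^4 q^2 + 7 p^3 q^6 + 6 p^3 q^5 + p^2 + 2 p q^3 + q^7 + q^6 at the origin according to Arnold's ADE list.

The Hessian of f at 0 has rank 1. Corank 1: A-series; mu = 6 gives A_6.

A6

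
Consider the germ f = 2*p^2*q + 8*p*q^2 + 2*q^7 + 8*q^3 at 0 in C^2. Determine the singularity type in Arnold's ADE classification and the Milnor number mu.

Type D_8, Milnor number mu = 8.

The Hessian of f at 0 is [[0, 0], [0, 0]] with rank 0, so corank 2. A Groebner basis of the Jacobian ideal J(f) in C{p,q} is {p^2/7 + q^6 - 4*q^2/7, p^3 + 8*q^3, p*q + 2*q^2}; counting standard monomials gives mu = 8. Corank 2; j^3 = 2*q*(p + 2*q)^2 has shape L^2 M (L != M), so D-series; mu = 8 gives D_8.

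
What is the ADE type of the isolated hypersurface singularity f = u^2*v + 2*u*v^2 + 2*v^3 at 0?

D_4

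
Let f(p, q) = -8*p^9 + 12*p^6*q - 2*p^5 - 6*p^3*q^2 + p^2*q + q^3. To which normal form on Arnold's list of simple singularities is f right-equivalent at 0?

D4

The Hessian of f at 0 has rank 0. Corank 2; j^3 = q*(p^2 + q^2) splits into three distinct lines over C (the quadratic factor has nonzero discriminant), so D_4.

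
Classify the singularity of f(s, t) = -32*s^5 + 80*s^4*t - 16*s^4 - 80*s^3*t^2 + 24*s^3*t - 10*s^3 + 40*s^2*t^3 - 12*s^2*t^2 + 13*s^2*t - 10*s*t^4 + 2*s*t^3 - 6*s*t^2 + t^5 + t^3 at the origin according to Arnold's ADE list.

D_{4}

The Hessian of f at 0 is [[0, 0], [0, 0]] with rank 0, so corank 2. A Groebner basis of the Jacobian ideal J(f) in C{s,t} is {t^3, s^2 - 3*t^2/11, s*t - 6*t^2/11}; counting standard monomials gives mu = 4. Corank 2; j^3 = -(2*s - t)*(5*s^2 - 4*s*t + t^2) splits into three distinct lines over C (the quadratic factor has nonzero discriminant), so D_4.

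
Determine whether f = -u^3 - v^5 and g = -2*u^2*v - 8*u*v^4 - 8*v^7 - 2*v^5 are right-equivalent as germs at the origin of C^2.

No.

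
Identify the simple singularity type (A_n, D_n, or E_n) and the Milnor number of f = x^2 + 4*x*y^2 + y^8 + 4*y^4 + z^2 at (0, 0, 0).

The Hessian of f at 0 is [[2, 0, 0], [0, 0, 0], [0, 0, 2]] with rank 2, so corank 1. A Groebner basis of the Jacobian ideal J(f) in C{x,y,z} is {x^4, x^3*y, x/2 + y^2, z}; counting standard monomials gives mu = 7. Corank 1: A-series; mu = 7 gives A_7.

Type A_7, Milnor number mu = 7.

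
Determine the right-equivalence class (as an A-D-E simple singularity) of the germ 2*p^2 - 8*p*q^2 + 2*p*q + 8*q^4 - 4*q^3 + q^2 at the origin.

The Hessian of f at 0 has rank 2. Corank 0: nondegenerate Morse point, so A_1.

A1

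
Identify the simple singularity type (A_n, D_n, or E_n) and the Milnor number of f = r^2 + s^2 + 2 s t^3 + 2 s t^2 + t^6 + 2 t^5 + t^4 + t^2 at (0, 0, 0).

Type A_1, Milnor number mu = 1.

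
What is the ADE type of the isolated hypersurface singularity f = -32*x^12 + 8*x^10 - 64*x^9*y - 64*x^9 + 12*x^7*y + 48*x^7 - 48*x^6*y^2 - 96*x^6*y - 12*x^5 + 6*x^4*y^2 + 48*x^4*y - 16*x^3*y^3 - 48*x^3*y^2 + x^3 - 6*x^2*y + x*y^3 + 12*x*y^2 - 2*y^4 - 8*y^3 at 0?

E_7

The Hessian of f at 0 is [[0, 0], [0, 0]] with rank 0, so corank 2. A Groebner basis of the Jacobian ideal J(f) in C{x,y} is {x^3 - 6*x^2*y - 48*x^2 + 192*x*y - 192*y^2, 6*x^2 + x*y^2 - 24*x*y + 24*y^2, 3*x^2 - 12*x*y + y^3 + 12*y^2}; counting standard monomials gives mu = 7. Corank 2; j^3 = (x - 2*y)^3 is a perfect cube, so E-series; the 4-jet and mu = 7 give E_7.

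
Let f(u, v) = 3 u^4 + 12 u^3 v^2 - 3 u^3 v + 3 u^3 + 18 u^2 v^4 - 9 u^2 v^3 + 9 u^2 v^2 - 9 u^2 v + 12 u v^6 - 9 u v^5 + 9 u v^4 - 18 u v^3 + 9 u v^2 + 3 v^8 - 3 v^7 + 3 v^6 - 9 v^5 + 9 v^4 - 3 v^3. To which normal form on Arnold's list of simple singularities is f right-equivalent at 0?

E_{7}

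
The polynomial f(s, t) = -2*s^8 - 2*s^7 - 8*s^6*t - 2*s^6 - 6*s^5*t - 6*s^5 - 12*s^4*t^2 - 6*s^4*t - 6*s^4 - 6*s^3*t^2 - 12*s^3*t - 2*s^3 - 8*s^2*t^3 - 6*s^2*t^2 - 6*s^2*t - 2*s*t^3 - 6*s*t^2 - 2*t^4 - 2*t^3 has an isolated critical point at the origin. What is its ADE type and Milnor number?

The Hessian of f at 0 has rank 0. Corank 2; j^3 = -2*(s + t)^3 is a perfect cube, so E-series; the 4-jet and mu = 7 give E_7.

Type E7, Milnor number mu = 7.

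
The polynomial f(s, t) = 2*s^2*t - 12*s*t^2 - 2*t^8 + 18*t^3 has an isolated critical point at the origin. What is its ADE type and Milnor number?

The Hessian of f at 0 has rank 0. Corank 2; j^3 = 2*t*(s - 3*t)^2 has shape L^2 M (L != M), so D-series; mu = 9 gives D_9.

Type D_9, Milnor number mu = 9.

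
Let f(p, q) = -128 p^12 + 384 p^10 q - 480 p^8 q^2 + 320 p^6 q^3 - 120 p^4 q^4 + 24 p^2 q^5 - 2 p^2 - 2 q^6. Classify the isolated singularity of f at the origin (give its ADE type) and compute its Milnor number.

Type A5, Milnor number mu = 5.

The Hessian of f at 0 has rank 1. Corank 1: A-series; mu = 5 gives A_5.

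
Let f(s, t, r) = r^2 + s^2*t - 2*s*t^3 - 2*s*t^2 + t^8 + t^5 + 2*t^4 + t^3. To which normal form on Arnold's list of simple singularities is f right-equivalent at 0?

D9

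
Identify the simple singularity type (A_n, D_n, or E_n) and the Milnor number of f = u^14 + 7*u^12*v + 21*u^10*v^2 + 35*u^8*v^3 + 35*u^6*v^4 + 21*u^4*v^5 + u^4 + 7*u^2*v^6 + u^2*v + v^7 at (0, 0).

The Hessian of f at 0 has rank 0. Corank 2; j^3 = u^2*v has shape L^2 M (L != M), so D-series; mu = 8 gives D_8.

Type D_{8}, Milnor number mu = 8.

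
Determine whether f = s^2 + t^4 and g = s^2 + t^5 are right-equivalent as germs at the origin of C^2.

No.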